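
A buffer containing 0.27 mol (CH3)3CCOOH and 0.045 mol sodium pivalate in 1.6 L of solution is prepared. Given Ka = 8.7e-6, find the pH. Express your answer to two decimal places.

pKa = −log(8.7 × 10^-6) = 5.060
Using pH = pKa + log([base]/[acid]) with [base]/[acid] = 0.045/0.27:
pH = 5.060 + (-0.778) = 4.28

pH = 4.28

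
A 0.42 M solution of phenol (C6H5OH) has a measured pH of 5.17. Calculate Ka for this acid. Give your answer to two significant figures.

Ka = 1.1 × 10^-10

[H+] = 10^(-5.17) = 6.76 × 10^-6 M
At equilibrium [HA] = 0.42 − 6.76 × 10^-6 = 4.20 × 10^-1 M
Ka = [H+][A-]/[HA] = (6.76 × 10^-6)² / 4.20 × 10^-1 = 1.1 × 10^-10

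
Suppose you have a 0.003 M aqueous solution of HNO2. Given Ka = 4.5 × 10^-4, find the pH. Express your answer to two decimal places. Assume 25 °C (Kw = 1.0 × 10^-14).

pH = 3.02

HNO2 ⇌ NO2- + H+
Ka = x²/(0.003 − x) = 4.5 × 10^-4
Here C₀/Ka ≈ 6.67, so the small-x approximation fails. Use the quadratic:
x = [−0.00045 + √(0.00045² + 5.4e-06)]/2 = 9.58 × 10^-4 M
pH = −log[H+] = −log(9.58 × 10^-4) = 3.02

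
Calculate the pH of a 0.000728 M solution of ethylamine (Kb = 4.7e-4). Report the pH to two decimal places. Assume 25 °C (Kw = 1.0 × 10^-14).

pH = 10.60

C2H5NH2 + H2O ⇌ C2H5NH3+ + OH-
Kb = [OH-]²/(0.000728 − [OH-]) = 4.7 × 10^-4
Here C₀/Kb ≈ 1.55, so the small-[OH-] approximation fails. Use the quadratic:
[OH-] = [−0.00047 + √(0.00047² + 1.37e-06)]/2 = 3.95 × 10^-4 M
pOH = 3.40, so pH = 14.00 − pOH = 10.60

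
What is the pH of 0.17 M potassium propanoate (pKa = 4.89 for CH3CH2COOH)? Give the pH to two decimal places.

pH = 9.06

CH3CH2COO- is the conjugate base of the weak acid CH3CH2COOH.
Ka = 10^(−4.89) = 1.29 × 10^-5
Kb = Kw/Ka = 1.0×10^-14 / 1.29 × 10^-5 = 7.75 × 10^-10
Let x = [OH-] at equilibrium. Kb = x²/(0.17 − x).
Assume x ≪ 0.17: x ≈ √(7.75 × 10^-10 × 0.17) = 1.15 × 10^-5 M
Check: 0.0068% ionized — well under 5%, approximation valid.
pOH = −log(1.15 × 10^-5) = 4.94; pH = 14.00 − 4.94 = 9.06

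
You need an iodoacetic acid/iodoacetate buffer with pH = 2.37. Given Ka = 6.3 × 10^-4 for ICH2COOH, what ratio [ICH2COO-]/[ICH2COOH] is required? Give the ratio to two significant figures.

ratio = 0.15

pKa = -log(6.3 × 10^-4) = 3.201
pH = pKa + log(r) ⇒ log(r) = 2.37 − 3.201 = -0.831
r = [ICH2COO-]/[ICH2COOH] = 10^(-0.831) = 0.148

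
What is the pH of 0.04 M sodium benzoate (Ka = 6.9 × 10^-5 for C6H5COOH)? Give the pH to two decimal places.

C6H5COO- is the conjugate base of the weak acid C6H5COOH.
Kb = Kw/Ka = 1.0×10^-14 / 6.9 × 10^-5 = 1.45 × 10^-10
Kb = [OH-]²/(0.04 − [OH-]) = 1.45 × 10^-10
Assume [OH-] ≪ 0.04: [OH-] ≈ √(1.45 × 10^-10 × 0.04) = 2.41 × 10^-6 M
pOH = −log(2.41 × 10^-6) = 5.62; pH = 14.00 − 5.62 = 8.38

pH = 8.38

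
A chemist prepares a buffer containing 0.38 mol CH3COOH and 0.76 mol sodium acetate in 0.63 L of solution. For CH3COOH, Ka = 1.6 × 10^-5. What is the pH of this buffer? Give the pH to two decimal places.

pH = 5.10

pKa = −log(1.6 × 10^-5) = 4.796
Using pH = pKa + log([base]/[acid]) with [base]/[acid] = 0.76/0.38:
pH = 4.796 + (+0.301) = 5.10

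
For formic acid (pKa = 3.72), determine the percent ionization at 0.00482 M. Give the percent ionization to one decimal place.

HCOOH ⇌ HCOO- + H+; let x = [H+] at equilibrium.
Ka = 10^(−3.72) = 1.91 × 10^-4
Ka = x²/(C₀ − x); solving the quadratic gives x = 8.69 × 10^-4 M.
% ionization = x/C₀ × 100% = 8.69 × 10^-4/0.00482 × 100% = 18.0%

18.0%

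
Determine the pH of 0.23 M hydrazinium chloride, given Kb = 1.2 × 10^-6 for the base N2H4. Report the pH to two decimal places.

pH = 4.36

N2H5+ is the conjugate acid of the weak base N2H4.
Ka = Kw/Kb = 1.0×10^-14 / 1.2 × 10^-6 = 8.33 × 10^-9
Ka = x²/(0.23 − x) = 8.33 × 10^-9
Since Ka ≪ C₀, x ≈ √(Ka·C₀) = 4.38 × 10^-5 M.
pH = −log[H+] = −log(4.38 × 10^-5) = 4.36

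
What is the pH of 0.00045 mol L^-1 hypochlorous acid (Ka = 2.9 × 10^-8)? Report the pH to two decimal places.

HOCl ⇌ OCl- + H+
Ka = x²/(0.00045 − x) = 2.9 × 10^-8
Neglecting x in the denominator: x = √(2.9 × 10^-8 × 0.00045) = 3.61 × 10^-6 M
pH = −log(3.61 × 10^-6) = 5.44

pH = 5.44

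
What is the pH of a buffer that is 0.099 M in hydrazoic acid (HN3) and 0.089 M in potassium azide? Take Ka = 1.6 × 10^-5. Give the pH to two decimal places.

pKa = −log(1.6 × 10^-5) = 4.796
Henderson–Hasselbalch: pH = pKa + log([N3-]/[HN3]) = 4.796 + log(0.089/0.099)
pH = 4.796 + (-0.046) = 4.75

pH = 4.75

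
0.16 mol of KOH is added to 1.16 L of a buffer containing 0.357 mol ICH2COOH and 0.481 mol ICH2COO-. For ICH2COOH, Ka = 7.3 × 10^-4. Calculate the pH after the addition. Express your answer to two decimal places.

After neutralization: n(ICH2COOH) = 0.197 mol, n(ICH2COO-) = 0.641 mol.
pKa = −log(7.3 × 10^-4) = 3.137
pH = pKa + log(n_ICH2COO-/n_ICH2COOH) = 3.137 + log(0.641/0.197) = 3.137 + (+0.512)

pH = 3.65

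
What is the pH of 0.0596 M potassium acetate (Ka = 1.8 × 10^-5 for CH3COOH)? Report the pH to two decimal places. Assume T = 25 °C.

CH3COO- is the conjugate base of the weak acid CH3COOH.
Kb = Kw/Ka = 1.0×10^-14 / 1.8 × 10^-5 = 5.56 × 10^-10
From the ICE table, Kb = [OH-]²/(0.0596 − [OH-]) = 5.56 × 10^-10.
Neglecting [OH-] in the denominator: [OH-] = √(5.56 × 10^-10 × 0.0596) = 5.76 × 10^-6 M
Check: 0.0097% ionized — well under 5%, approximation valid.
pOH = −log(5.76 × 10^-6) = 5.24; pH = 14.00 − 5.24 = 8.76

pH = 8.76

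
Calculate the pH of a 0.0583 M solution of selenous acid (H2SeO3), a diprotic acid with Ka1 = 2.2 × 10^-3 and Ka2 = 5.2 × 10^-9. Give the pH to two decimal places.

Since Ka1 ≫ Ka2, the first ionization dominates [H+].
Ka1 = x²/(0.0583 − x) = 2.2 × 10^-3
Solving the quadratic: x = (−Ka1 + √(Ka1² + 4·Ka1·C₀))/2 = 1.03 × 10^-2 M
pH = −log(1.03 × 10^-2) = 1.99

pH = 1.99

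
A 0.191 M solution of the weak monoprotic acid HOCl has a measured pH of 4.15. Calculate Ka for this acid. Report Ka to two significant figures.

[H+] = 10^(-4.15) = 7.08 × 10^-5 M
At equilibrium [HA] = 0.191 − 7.08 × 10^-5 = 1.91 × 10^-1 M
Ka = [H+][A-]/[HA] = (7.08 × 10^-5)² / 1.91 × 10^-1 = 2.6 × 10^-8

Ka = 2.6 × 10^-8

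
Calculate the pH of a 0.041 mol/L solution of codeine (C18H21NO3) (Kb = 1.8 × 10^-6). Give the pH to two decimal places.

pH = 10.43

C18H21NO3 + H2O ⇌ C18H22NO3+ + OH-
From the ICE table, Kb = [OH-]²/(0.041 − [OH-]) = 1.8 × 10^-6.
Since Kb ≪ C₀, [OH-] ≈ √(Kb·C₀) = 2.72 × 10^-4 M.
pOH = 3.57, so pH = 14.00 − pOH = 10.43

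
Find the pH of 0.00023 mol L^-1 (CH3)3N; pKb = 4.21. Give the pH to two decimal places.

pH = 9.96

(CH3)3N + H2O ⇌ (CH3)3NH+ + OH-
Kb = 10^(−4.21) = 6.17 × 10^-5
Kb = [OH-]²/(0.00023 − [OH-]) = 6.17 × 10^-5
[OH-] is not negligible relative to C₀; solve [OH-]² + 6.17e-05·[OH-] − 1.42e-08 = 0.
[OH-] = [−6.17e-05 + √(6.17e-05² + 5.68e-08)]/2 = 9.22 × 10^-5 M
pOH = −log(9.22 × 10^-5) = 4.04; pH = 14.00 − 4.04 = 9.96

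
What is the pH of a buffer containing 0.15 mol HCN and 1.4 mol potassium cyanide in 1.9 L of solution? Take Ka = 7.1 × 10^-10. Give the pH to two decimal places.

pKa = −log(7.1 × 10^-10) = 9.149
pH = pKa + log([A⁻]/[HA]) = 9.149 + log(1.4/0.15)
pH = 9.149 + (+0.970) = 10.12

pH = 10.12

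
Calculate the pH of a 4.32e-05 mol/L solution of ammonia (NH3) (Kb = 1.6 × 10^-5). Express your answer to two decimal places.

pH = 9.29

NH3 + H2O ⇌ NH4+ + OH-
From the ICE table, Kb = [OH-]²/(4.32e-05 − [OH-]) = 1.6 × 10^-5.
[OH-] is not negligible relative to C₀; solve [OH-]² + 1.6e-05·[OH-] − 6.91e-10 = 0.
[OH-] = [−1.6e-05 + √(1.6e-05² + 2.76e-09)]/2 = 1.95 × 10^-5 M
pOH = −log(1.95 × 10^-5) = 4.71; pH = 14.00 − 4.71 = 9.29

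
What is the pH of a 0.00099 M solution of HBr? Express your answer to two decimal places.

pH = 3.00

HBr is a strong acid and dissociates completely, so [H+] = 0.00099 M.
pH = -log(0.00099) = 3.00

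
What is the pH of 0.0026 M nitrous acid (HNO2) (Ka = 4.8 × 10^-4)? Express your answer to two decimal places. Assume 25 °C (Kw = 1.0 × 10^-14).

HNO2 ⇌ NO2- + H+
From the ICE table, Ka = x²/(0.0026 − x) = 4.8 × 10^-4.
x is not negligible relative to C₀; solve x² + 0.00048·x − 1.25e-06 = 0.
x = [−0.00048 + √(0.00048² + 4.99e-06)]/2 = 9.03 × 10^-4 M
pH = −log(9.03 × 10^-4) = 3.04

pH = 3.04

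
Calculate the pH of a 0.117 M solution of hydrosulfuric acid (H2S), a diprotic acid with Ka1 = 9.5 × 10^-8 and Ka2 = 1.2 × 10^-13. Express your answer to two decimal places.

pH = 3.98

Ka1 ≫ Ka2, so treat the first dissociation as the only significant source of H+.
Ka1 = x²/(0.117 − x) = 9.5 × 10^-8
x ≈ √(9.5 × 10^-8 × 0.117) = 1.05 × 10^-4 M
pH = −log(1.05 × 10^-4) = 3.98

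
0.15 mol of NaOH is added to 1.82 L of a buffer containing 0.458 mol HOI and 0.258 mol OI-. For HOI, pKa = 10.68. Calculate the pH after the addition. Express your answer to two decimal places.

After neutralization: n(HOI) = 0.308 mol, n(OI-) = 0.408 mol.
Henderson–Hasselbalch with mole ratio 0.408/0.308: pH = 10.68 + (+0.122)

pH = 10.80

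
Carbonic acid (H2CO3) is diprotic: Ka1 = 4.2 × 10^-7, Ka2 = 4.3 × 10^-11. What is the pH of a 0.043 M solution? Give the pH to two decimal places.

Since Ka1 ≫ Ka2, the first ionization dominates [H+].
Ka1 = x²/(0.043 − x) = 4.2 × 10^-7
x ≈ √(4.2 × 10^-7 × 0.043) = 1.34 × 10^-4 M
pH = −log(1.34 × 10^-4) = 3.87

pH = 3.87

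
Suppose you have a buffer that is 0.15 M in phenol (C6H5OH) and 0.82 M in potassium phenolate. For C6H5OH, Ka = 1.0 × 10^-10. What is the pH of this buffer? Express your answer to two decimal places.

pKa = −log(1.0 × 10^-10) = 10.000
pH = pKa + log([A⁻]/[HA]) = 10.000 + log(0.82/0.15)
pH = 10.000 + (+0.738) = 10.74

pH = 10.74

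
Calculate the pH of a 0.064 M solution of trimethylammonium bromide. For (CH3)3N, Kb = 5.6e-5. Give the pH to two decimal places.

(CH3)3NH+ is the conjugate acid of the weak base (CH3)3N.
Ka = Kw/Kb = 1.0×10^-14 / 5.6 × 10^-5 = 1.79 × 10^-10
Ka = x²/(0.064 − x) = 1.79 × 10^-10
Since Ka ≪ C₀, x ≈ √(Ka·C₀) = 3.38 × 10^-6 M.
(x/C₀ = 0.0053% < 5%, so the approximation holds.)
pH = −log(3.38 × 10^-6) = 5.47

pH = 5.47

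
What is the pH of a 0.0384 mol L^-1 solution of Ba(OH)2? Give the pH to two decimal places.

Ba(OH)2 is a strong base (each formula unit releases 2 OH-); [OH-] = 0.0768 M.
pOH = -log(0.0768) = 1.11
pH = 14.00 - 1.11 = 12.89

pH = 12.89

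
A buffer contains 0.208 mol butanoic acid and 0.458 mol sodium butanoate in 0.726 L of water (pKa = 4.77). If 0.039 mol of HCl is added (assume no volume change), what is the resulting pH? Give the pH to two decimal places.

After neutralization: n(CH3(CH2)2COOH) = 0.247 mol, n(CH3(CH2)2COO-) = 0.419 mol.
Henderson–Hasselbalch with mole ratio 0.419/0.247: pH = 4.77 + (+0.230)

pH = 5.00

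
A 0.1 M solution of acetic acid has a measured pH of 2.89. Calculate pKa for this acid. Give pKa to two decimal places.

[H+] = 10^(-2.89) = 1.29 × 10^-3 M
At equilibrium [HA] = 0.1 − 1.29 × 10^-3 = 9.87 × 10^-2 M
Ka = [H+][A-]/[HA] = (1.29 × 10^-3)² / 9.87 × 10^-2 = 1.69 × 10^-5
pKa = -log(1.69 × 10^-5) = 4.77

pKa = 4.77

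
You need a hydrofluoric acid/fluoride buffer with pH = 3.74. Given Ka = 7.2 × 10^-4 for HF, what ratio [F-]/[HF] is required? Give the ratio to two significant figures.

pKa = -log(7.2 × 10^-4) = 3.143
pH = pKa + log(r) ⇒ log(r) = 3.74 − 3.143 = +0.597
r = [F-]/[HF] = 10^(+0.597) = 3.95

ratio = 4.0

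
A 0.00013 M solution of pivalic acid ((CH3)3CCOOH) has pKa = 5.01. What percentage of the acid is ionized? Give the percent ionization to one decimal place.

23.9%

(CH3)3CCOOH ⇌ (CH3)3CCOO- + H+; let x = [H+] at equilibrium.
Ka = 10^(−5.01) = 9.77 × 10^-6
Ka = x²/(C₀ − x); solving the quadratic gives x = 3.11 × 10^-5 M.
Fraction ionized = 3.11 × 10^-5 / 0.00013 = 0.2392 → 23.9%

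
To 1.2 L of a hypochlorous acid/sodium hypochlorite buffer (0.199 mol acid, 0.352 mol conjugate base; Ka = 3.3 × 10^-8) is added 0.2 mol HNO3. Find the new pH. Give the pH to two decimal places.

pH = 7.06

After neutralization: n(HOCl) = 0.399 mol, n(OCl-) = 0.152 mol.
pKa = −log(3.3 × 10^-8) = 7.481
pH = pKa + log(n_OCl-/n_HOCl) = 7.481 + log(0.152/0.399) = 7.481 + (-0.419)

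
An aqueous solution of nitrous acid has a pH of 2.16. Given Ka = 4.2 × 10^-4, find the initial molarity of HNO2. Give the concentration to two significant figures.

[H+] = 10^(-2.16) = 6.92 × 10^-3 M = x
Ka = x²/(C₀ − x) ⇒ C₀ = x + x²/Ka
C₀ = 6.92 × 10^-3 + (6.92 × 10^-3)²/(4.2 × 10^-4) = 1.21 × 10^-1 M

C₀ = 1.2 × 10^-1 M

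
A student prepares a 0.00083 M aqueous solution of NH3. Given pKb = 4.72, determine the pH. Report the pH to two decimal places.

pH = 10.07

NH3 + H2O ⇌ NH4+ + OH-
Kb = 10^(−4.72) = 1.91 × 10^-5
Kb = [OH-]²/(0.00083 − [OH-]) = 1.91 × 10^-5
Here C₀/Kb ≈ 43.5, so the small-[OH-] approximation fails. Use the quadratic:
[OH-] = (−Kb + √(Kb² + 4·Kb·C₀))/2 = 1.17 × 10^-4 M
pOH = 3.93, so pH = 14.00 − pOH = 10.07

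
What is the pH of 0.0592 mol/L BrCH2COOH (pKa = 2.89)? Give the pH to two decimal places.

pH = 2.09

BrCH2COOH ⇌ BrCH2COO- + H+
Ka = 10^(−2.89) = 1.29 × 10^-3
Ka = [H+]²/(0.0592 − [H+]) = 1.29 × 10^-3
[H+] is not negligible relative to C₀; solve [H+]² + 0.00129·[H+] − 7.64e-05 = 0.
[H+] = [−0.00129 + √(0.00129² + 0.000305)]/2 = 8.12 × 10^-3 M
pH = −log[H+] = −log(8.12 × 10^-3) = 2.09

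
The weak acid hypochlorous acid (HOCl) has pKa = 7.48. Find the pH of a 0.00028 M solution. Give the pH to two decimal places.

HOCl ⇌ OCl- + H+
Ka = 10^(−7.48) = 3.31 × 10^-8
From the ICE table, Ka = [H+]²/(0.00028 − [H+]) = 3.31 × 10^-8.
Assume [H+] ≪ 0.00028: [H+] ≈ √(3.31 × 10^-8 × 0.00028) = 3.04 × 10^-6 M
Check: 1.1% ionized — well under 5%, approximation valid.
pH = −log[H+] = −log(3.04 × 10^-6) = 5.52

pH = 5.52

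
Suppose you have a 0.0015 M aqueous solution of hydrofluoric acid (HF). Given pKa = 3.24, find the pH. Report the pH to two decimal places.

HF ⇌ F- + H+
Ka = 10^(−3.24) = 5.75 × 10^-4
Ka = [H+]²/(0.0015 − [H+]) = 5.75 × 10^-4
Here C₀/Ka ≈ 2.61, so the small-[H+] approximation fails. Use the quadratic:
[H+] = [−0.000575 + √(0.000575² + 3.45e-06)]/2 = 6.85 × 10^-4 M
pH = −log(6.85 × 10^-4) = 3.16

pH = 3.16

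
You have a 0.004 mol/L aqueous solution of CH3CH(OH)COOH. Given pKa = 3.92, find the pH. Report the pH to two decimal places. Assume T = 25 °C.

CH3CH(OH)COOH ⇌ CH3CH(OH)COO- + H+
Ka = 10^(−3.92) = 1.20 × 10^-4
From the ICE table, Ka = x²/(0.004 − x) = 1.20 × 10^-4.
x is not negligible relative to C₀; solve x² + 0.00012·x − 4.8e-07 = 0.
x = (−Ka + √(Ka² + 4·Ka·C₀))/2 = 6.35 × 10^-4 M
pH = −log(6.35 × 10^-4) = 3.20

pH = 3.20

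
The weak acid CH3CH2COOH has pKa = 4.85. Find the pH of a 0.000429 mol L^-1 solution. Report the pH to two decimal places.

CH3CH2COOH ⇌ CH3CH2COO- + H+
Ka = 10^(−4.85) = 1.41 × 10^-5
From the ICE table, Ka = x²/(0.000429 − x) = 1.41 × 10^-5.
Here C₀/Ka ≈ 30.4, so the small-x approximation fails. Use the quadratic:
x = (−Ka + √(Ka² + 4·Ka·C₀))/2 = 7.10 × 10^-5 M
pH = −log(7.10 × 10^-5) = 4.15

pH = 4.15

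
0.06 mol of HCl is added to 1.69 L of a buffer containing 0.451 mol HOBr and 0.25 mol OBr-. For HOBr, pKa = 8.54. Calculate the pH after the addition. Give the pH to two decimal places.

Added H+ converts OBr- to HOBr: HOBr → 0.511 mol, OBr- → 0.19 mol.
pH = pKa + log(n_OBr-/n_HOBr) = 8.54 + log(0.19/0.511) = 8.54 + (-0.430)

pH = 8.11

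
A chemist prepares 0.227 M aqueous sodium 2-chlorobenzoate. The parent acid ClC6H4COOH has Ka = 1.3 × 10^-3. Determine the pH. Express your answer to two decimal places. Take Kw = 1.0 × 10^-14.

pH = 8.12

ClC6H4COO- is the conjugate base of the weak acid ClC6H4COOH.
Kb = Kw/Ka = 1.0×10^-14 / 1.3 × 10^-3 = 7.69 × 10^-12
From the ICE table, Kb = [OH-]²/(0.227 − [OH-]) = 7.69 × 10^-12.
Neglecting [OH-] in the denominator: [OH-] = √(7.69 × 10^-12 × 0.227) = 1.32 × 10^-6 M
pOH = 5.88, so pH = 14.00 − pOH = 8.12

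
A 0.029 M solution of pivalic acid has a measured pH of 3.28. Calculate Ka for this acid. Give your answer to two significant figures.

[H+] = 10^(-3.28) = 5.25 × 10^-4 M
At equilibrium [HA] = 0.029 − 5.25 × 10^-4 = 2.85 × 10^-2 M
Ka = [H+][A-]/[HA] = (5.25 × 10^-4)² / 2.85 × 10^-2 = 9.7 × 10^-6

Ka = 9.7 × 10^-6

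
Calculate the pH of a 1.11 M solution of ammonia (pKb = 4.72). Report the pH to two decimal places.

pH = 11.66

NH3 + H2O ⇌ NH4+ + OH-
Kb = 10^(−4.72) = 1.91 × 10^-5
From the ICE table, Kb = [OH-]²/(1.11 − [OH-]) = 1.91 × 10^-5.
Since Kb ≪ C₀, [OH-] ≈ √(Kb·C₀) = 4.60 × 10^-3 M.
pOH = −log(4.60 × 10^-3) = 2.34; pH = 14.00 − 2.34 = 11.66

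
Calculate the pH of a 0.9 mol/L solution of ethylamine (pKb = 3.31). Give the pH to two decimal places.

C2H5NH2 + H2O ⇌ C2H5NH3+ + OH-
Kb = 10^(−3.31) = 4.90 × 10^-4
Kb = x²/(0.9 − x) = 4.90 × 10^-4
Neglecting x in the denominator: x = √(4.90 × 10^-4 × 0.9) = 2.10 × 10^-2 M
(x/C₀ = 2.3% < 5%, so the approximation holds.)
pOH = −log(2.10 × 10^-2) = 1.68; pH = 14.00 − 1.68 = 12.32

pH = 12.32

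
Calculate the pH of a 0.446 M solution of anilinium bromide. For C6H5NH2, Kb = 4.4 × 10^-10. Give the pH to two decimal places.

C6H5NH3+ is the conjugate acid of the weak base C6H5NH2.
Ka = Kw/Kb = 1.0×10^-14 / 4.4 × 10^-10 = 2.27 × 10^-5
From the ICE table, Ka = x²/(0.446 − x) = 2.27 × 10^-5.
Since Ka ≪ C₀, x ≈ √(Ka·C₀) = 3.18 × 10^-3 M.
(x/C₀ = 0.71% < 5%, so the approximation holds.)
pH = −log(3.18 × 10^-3) = 2.50

pH = 2.50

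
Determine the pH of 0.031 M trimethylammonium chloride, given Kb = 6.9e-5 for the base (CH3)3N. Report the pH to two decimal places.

pH = 5.67

(CH3)3NH+ is the conjugate acid of the weak base (CH3)3N.
Ka = Kw/Kb = 1.0×10^-14 / 6.9 × 10^-5 = 1.45 × 10^-10
From the ICE table, Ka = [H+]²/(0.031 − [H+]) = 1.45 × 10^-10.
Neglecting [H+] in the denominator: [H+] = √(1.45 × 10^-10 × 0.031) = 2.12 × 10^-6 M
pH = −log(2.12 × 10^-6) = 5.67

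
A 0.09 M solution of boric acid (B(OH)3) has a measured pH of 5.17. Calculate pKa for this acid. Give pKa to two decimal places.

[H+] = 10^(-5.17) = 6.76 × 10^-6 M
At equilibrium [HA] = 0.09 − 6.76 × 10^-6 = 9.00 × 10^-2 M
Ka = [H+][A-]/[HA] = (6.76 × 10^-6)² / 9.00 × 10^-2 = 5.08 × 10^-10
pKa = -log(5.08 × 10^-10) = 9.29

pKa = 9.29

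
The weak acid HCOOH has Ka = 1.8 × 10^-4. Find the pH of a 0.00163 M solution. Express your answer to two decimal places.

pH = 3.34

HCOOH ⇌ HCOO- + H+
From the ICE table, Ka = x²/(0.00163 − x) = 1.8 × 10^-4.
The 5% rule fails; solving x² + Ka·x − Ka·C₀ = 0 exactly:
x = (−Ka + √(Ka² + 4·Ka·C₀))/2 = 4.59 × 10^-4 M
pH = −log[H+] = −log(4.59 × 10^-4) = 3.34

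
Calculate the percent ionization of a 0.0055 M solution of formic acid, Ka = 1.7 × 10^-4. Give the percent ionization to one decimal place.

HCOOH ⇌ HCOO- + H+; let x = [H+] at equilibrium.
Solve x² + 0.00017x − 9.35e-07 = 0 → x = 8.86 × 10^-4 M
% ionization = x/C₀ × 100% = 8.86 × 10^-4/0.0055 × 100% = 16.1%

16.1%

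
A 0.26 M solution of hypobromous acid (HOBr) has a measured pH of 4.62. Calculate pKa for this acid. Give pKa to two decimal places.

pKa = 8.65

[H+] = 10^(-4.62) = 2.40 × 10^-5 M
At equilibrium [HA] = 0.26 − 2.40 × 10^-5 = 2.60 × 10^-1 M
Ka = [H+][A-]/[HA] = (2.40 × 10^-5)² / 2.60 × 10^-1 = 2.22 × 10^-9
pKa = -log(2.22 × 10^-9) = 8.65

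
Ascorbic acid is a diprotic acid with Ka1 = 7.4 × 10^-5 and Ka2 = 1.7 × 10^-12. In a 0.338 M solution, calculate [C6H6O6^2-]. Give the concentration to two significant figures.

First ionization gives [H+] ≈ [HC6H6O6-] = 5.00 × 10^-3 M.
Second step: Ka2 = [H+][C6H6O6^2-]/[HC6H6O6-] ≈ [C6H6O6^2-] (since [H+] ≈ [HC6H6O6-]).
So [C6H6O6^2-] ≈ Ka2.

1.7 × 10^-12 M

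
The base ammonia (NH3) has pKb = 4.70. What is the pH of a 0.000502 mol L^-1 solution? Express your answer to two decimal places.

pH = 9.96

NH3 + H2O ⇌ NH4+ + OH-
Kb = 10^(−4.70) = 2.00 × 10^-5
From the ICE table, Kb = x²/(0.000502 − x) = 2.00 × 10^-5.
x is not negligible relative to C₀; solve x² + 2e-05·x − 1e-08 = 0.
x = (−Kb + √(Kb² + 4·Kb·C₀))/2 = 9.07 × 10^-5 M
pOH = 4.04, so pH = 14.00 − pOH = 9.96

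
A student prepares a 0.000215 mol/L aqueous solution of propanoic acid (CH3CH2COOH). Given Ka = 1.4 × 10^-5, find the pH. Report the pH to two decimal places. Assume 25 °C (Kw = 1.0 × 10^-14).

pH = 4.32

CH3CH2COOH ⇌ CH3CH2COO- + H+
Ka = x²/(0.000215 − x) = 1.4 × 10^-5
x is not negligible relative to C₀; solve x² + 1.4e-05·x − 3.01e-09 = 0.
x = (−Ka + √(Ka² + 4·Ka·C₀))/2 = 4.83 × 10^-5 M
pH = −log(4.83 × 10^-5) = 4.32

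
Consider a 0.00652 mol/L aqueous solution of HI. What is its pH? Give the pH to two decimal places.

HI is a strong acid and dissociates completely, so [H+] = 0.00652 M.
pH = -log(0.00652) = 2.19

pH = 2.19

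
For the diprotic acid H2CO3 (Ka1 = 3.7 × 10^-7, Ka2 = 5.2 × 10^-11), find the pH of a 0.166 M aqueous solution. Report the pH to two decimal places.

pH = 3.61

Since Ka1 ≫ Ka2, the first ionization dominates [H+].
Ka1 = x²/(0.166 − x) = 3.7 × 10^-7
x ≈ √(3.7 × 10^-7 × 0.166) = 2.48 × 10^-4 M
pH = −log(2.48 × 10^-4) = 3.61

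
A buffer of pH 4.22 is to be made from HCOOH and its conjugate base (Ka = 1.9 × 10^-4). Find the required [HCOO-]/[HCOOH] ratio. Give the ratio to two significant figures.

pKa = -log(1.9 × 10^-4) = 3.721
pH = pKa + log(r) ⇒ log(r) = 4.22 − 3.721 = +0.499
r = [HCOO-]/[HCOOH] = 10^(+0.499) = 3.16

ratio = 3.2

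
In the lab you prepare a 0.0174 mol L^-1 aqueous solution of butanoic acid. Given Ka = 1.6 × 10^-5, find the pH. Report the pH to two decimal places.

pH = 3.28

CH3(CH2)2COOH ⇌ CH3(CH2)2COO- + H+
Let x = [H+] at equilibrium. Ka = x²/(0.0174 − x).
Neglecting x in the denominator: x = √(1.6 × 10^-5 × 0.0174) = 5.28 × 10^-4 M
(x/C₀ = 3% < 5%, so the approximation holds.)
pH = −log(5.28 × 10^-4) = 3.28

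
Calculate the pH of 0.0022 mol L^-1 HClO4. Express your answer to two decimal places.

HClO4 is a strong acid and dissociates completely, so [H+] = 0.0022 M.
pH = -log(0.0022) = 2.66

pH = 2.66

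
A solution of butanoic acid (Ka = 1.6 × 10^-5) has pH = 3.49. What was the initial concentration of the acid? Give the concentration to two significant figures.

C₀ = 6.9 × 10^-3 M

[H+] = 10^(-3.49) = 3.24 × 10^-4 M = x
Ka = x²/(C₀ − x) ⇒ C₀ = x + x²/Ka
C₀ = 3.24 × 10^-4 + (3.24 × 10^-4)²/(1.6 × 10^-5) = 6.89 × 10^-3 M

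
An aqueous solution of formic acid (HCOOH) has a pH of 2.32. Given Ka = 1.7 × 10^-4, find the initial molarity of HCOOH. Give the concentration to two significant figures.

[H+] = 10^(-2.32) = 4.79 × 10^-3 M = x
Ka = x²/(C₀ − x) ⇒ C₀ = x + x²/Ka
C₀ = 4.79 × 10^-3 + (4.79 × 10^-3)²/(1.7 × 10^-4) = 1.40 × 10^-1 M

C₀ = 1.4 × 10^-1 M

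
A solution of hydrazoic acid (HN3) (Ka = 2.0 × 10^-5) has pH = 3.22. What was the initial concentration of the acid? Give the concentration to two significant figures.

C₀ = 1.9 × 10^-2 M

[H+] = 10^(-3.22) = 6.03 × 10^-4 M = x
Ka = x²/(C₀ − x) ⇒ C₀ = x + x²/Ka
C₀ = 6.03 × 10^-4 + (6.03 × 10^-4)²/(2.0 × 10^-5) = 1.88 × 10^-2 M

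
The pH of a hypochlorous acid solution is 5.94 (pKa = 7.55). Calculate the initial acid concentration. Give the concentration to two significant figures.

C₀ = 4.8 × 10^-5 M

[H+] = 10^(-5.94) = 1.15 × 10^-6 M = x
Ka = 10^(−7.55) = 2.82 × 10^-8
Ka = x²/(C₀ − x) ⇒ C₀ = x + x²/Ka
C₀ = 1.15 × 10^-6 + (1.15 × 10^-6)²/(2.82 × 10^-8) = 4.80 × 10^-5 M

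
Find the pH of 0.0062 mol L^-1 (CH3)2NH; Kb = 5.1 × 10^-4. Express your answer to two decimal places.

(CH3)2NH + H2O ⇌ (CH3)2NH2+ + OH-
Kb = [OH-]²/(0.0062 − [OH-]) = 5.1 × 10^-4
[OH-] is not negligible relative to C₀; solve [OH-]² + 0.00051·[OH-] − 3.16e-06 = 0.
[OH-] = [−0.00051 + √(0.00051² + 1.26e-05)]/2 = 1.54 × 10^-3 M
pOH = 2.81, so pH = 14.00 − pOH = 11.19

pH = 11.19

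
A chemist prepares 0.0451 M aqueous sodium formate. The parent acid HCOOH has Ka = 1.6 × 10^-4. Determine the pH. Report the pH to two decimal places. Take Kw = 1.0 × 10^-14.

HCOO- is the conjugate base of the weak acid HCOOH.
Kb = Kw/Ka = 1.0×10^-14 / 1.6 × 10^-4 = 6.25 × 10^-11
Kb = x²/(0.0451 − x) = 6.25 × 10^-11
Neglecting x in the denominator: x = √(6.25 × 10^-11 × 0.0451) = 1.68 × 10^-6 M
Check: 0.0037% ionized — well under 5%, approximation valid.
pOH = −log(1.68 × 10^-6) = 5.77; pH = 14.00 − 5.77 = 8.23

pH = 8.23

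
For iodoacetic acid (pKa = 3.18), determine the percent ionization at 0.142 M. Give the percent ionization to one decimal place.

ICH2COOH ⇌ ICH2COO- + H+; let x = [H+] at equilibrium.
Ka = 10^(−3.18) = 6.61 × 10^-4
Ka = x²/(C₀ − x); solving the quadratic gives x = 9.36 × 10^-3 M.
Fraction ionized = 9.36 × 10^-3 / 0.142 = 0.0659 → 6.6%

6.6%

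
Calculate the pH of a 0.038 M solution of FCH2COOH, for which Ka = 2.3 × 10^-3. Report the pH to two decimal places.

FCH2COOH ⇌ FCH2COO- + H+
From the ICE table, Ka = [H+]²/(0.038 − [H+]) = 2.3 × 10^-3.
[H+] is not negligible relative to C₀; solve [H+]² + 0.0023·[H+] − 8.74e-05 = 0.
[H+] = [−0.0023 + √(0.0023² + 0.00035)]/2 = 8.27 × 10^-3 M
pH = −log[H+] = −log(8.27 × 10^-3) = 2.08

pH = 2.08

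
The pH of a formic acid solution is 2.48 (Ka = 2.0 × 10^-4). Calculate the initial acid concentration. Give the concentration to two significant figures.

C₀ = 5.8 × 10^-2 M

[H+] = 10^(-2.48) = 3.31 × 10^-3 M = x
Ka = x²/(C₀ − x) ⇒ C₀ = x + x²/Ka
C₀ = 3.31 × 10^-3 + (3.31 × 10^-3)²/(2.0 × 10^-4) = 5.81 × 10^-2 M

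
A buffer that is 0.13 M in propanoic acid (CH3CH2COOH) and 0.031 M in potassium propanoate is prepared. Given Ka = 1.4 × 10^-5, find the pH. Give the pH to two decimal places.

pH = 4.23

pKa = −log(1.4 × 10^-5) = 4.854
Using pH = pKa + log([base]/[acid]) with [base]/[acid] = 0.031/0.13:
pH = 4.854 + (-0.623) = 4.23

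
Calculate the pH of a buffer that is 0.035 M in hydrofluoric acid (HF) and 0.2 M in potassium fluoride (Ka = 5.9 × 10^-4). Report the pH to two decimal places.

pKa = −log(5.9 × 10^-4) = 3.229
Henderson–Hasselbalch: pH = pKa + log([F-]/[HF]) = 3.229 + log(0.2/0.035)
pH = 3.229 + (+0.757) = 3.99

pH = 3.99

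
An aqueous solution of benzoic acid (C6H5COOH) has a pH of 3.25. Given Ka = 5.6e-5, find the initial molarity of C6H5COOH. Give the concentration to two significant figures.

C₀ = 6.2 × 10^-3 M

[H+] = 10^(-3.25) = 5.62 × 10^-4 M = x
Ka = x²/(C₀ − x) ⇒ C₀ = x + x²/Ka
C₀ = 5.62 × 10^-4 + (5.62 × 10^-4)²/(5.6 × 10^-5) = 6.20 × 10^-3 M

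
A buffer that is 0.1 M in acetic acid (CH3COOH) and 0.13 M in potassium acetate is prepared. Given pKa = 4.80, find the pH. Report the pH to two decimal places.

pH = 4.91

Using pH = pKa + log([base]/[acid]) with [base]/[acid] = 0.13/0.1:
pH = 4.80 + (+0.114) = 4.91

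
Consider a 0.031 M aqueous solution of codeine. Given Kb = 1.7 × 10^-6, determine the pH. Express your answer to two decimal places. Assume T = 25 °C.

pH = 10.36

C18H21NO3 + H2O ⇌ C18H22NO3+ + OH-
Let x = [OH-] at equilibrium. Kb = x²/(0.031 − x).
Neglecting x in the denominator: x = √(1.7 × 10^-6 × 0.031) = 2.30 × 10^-4 M
pOH = −log(2.30 × 10^-4) = 3.64; pH = 14.00 − 3.64 = 10.36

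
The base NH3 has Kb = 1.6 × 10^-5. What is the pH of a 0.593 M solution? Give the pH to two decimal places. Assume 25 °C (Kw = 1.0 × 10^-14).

NH3 + H2O ⇌ NH4+ + OH-
Kb = x²/(0.593 − x) = 1.6 × 10^-5
Neglecting x in the denominator: x = √(1.6 × 10^-5 × 0.593) = 3.08 × 10^-3 M
pOH = 2.51, so pH = 14.00 − pOH = 11.49

pH = 11.49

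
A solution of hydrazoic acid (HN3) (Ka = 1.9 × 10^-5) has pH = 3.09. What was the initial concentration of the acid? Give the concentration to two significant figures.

[H+] = 10^(-3.09) = 8.13 × 10^-4 M = x
Ka = x²/(C₀ − x) ⇒ C₀ = x + x²/Ka
C₀ = 8.13 × 10^-4 + (8.13 × 10^-4)²/(1.9 × 10^-5) = 3.56 × 10^-2 M

C₀ = 3.6 × 10^-2 M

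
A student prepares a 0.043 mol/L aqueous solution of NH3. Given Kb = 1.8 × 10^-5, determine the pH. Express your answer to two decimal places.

pH = 10.94

NH3 + H2O ⇌ NH4+ + OH-
Kb = [OH-]²/(0.043 − [OH-]) = 1.8 × 10^-5
Assume [OH-] ≪ 0.043: [OH-] ≈ √(1.8 × 10^-5 × 0.043) = 8.80 × 10^-4 M
Check: 2% ionized — well under 5%, approximation valid.
pOH = −log(8.80 × 10^-4) = 3.06; pH = 14.00 − 3.06 = 10.94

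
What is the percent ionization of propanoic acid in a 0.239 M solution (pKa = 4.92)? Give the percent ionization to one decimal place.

CH3CH2COOH ⇌ CH3CH2COO- + H+; let x = [H+] at equilibrium.
Ka = 10^(−4.92) = 1.20 × 10^-5
x ≈ √(Ka·C₀) = √(1.20 × 10^-5 × 0.239) = 1.69 × 10^-3 M
% ionization = x/C₀ × 100% = 1.69 × 10^-3/0.239 × 100% = 0.7%

0.7%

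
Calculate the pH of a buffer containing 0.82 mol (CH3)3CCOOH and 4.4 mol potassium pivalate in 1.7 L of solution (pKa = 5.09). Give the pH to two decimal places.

pH = pKa + log([A⁻]/[HA]) = 5.09 + log(4.4/0.82)
pH = 5.09 + (+0.730) = 5.82

pH = 5.82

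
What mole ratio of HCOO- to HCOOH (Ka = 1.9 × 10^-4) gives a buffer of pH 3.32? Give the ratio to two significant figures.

pKa = -log(1.9 × 10^-4) = 3.721
pH = pKa + log(r) ⇒ log(r) = 3.32 − 3.721 = -0.401
r = [HCOO-]/[HCOOH] = 10^(-0.401) = 0.397

ratio = 0.40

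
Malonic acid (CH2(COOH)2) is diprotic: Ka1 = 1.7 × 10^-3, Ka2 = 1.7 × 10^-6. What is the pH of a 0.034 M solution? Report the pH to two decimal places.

pH = 2.17

Ka1 ≫ Ka2, so treat the first dissociation as the only significant source of H+.
Ka1 = x²/(0.034 − x) = 1.7 × 10^-3
Solving the quadratic: x = (−Ka1 + √(Ka1² + 4·Ka1·C₀))/2 = 6.80 × 10^-3 M
pH = −log(6.80 × 10^-3) = 2.17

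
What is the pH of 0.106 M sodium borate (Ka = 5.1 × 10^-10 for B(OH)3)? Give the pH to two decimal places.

pH = 11.16

B(OH)4- is the conjugate base of the weak acid B(OH)3.
Kb = Kw/Ka = 1.0×10^-14 / 5.1 × 10^-10 = 1.96 × 10^-5
From the ICE table, Kb = x²/(0.106 − x) = 1.96 × 10^-5.
Assume x ≪ 0.106: x ≈ √(1.96 × 10^-5 × 0.106) = 1.44 × 10^-3 M
(x/C₀ = 1.4% < 5%, so the approximation holds.)
pOH = −log(1.44 × 10^-3) = 2.84; pH = 14.00 − 2.84 = 11.16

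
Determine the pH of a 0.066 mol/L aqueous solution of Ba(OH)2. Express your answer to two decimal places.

pH = 13.12

Ba(OH)2 is a strong base (each formula unit releases 2 OH-); [OH-] = 0.132 M.
pOH = -log(0.132) = 0.88
pH = 14.00 - 0.88 = 13.12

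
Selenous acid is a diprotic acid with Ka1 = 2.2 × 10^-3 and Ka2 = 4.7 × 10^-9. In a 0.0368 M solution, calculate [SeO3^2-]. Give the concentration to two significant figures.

First ionization gives [H+] ≈ [HSeO3-] = 7.96 × 10^-3 M.
Second step: Ka2 = [H+][SeO3^2-]/[HSeO3-] ≈ [SeO3^2-] (since [H+] ≈ [HSeO3-]).
So [SeO3^2-] ≈ Ka2.

4.7 × 10^-9 M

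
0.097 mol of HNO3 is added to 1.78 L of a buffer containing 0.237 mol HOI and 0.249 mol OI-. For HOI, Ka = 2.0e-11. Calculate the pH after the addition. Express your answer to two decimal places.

pH = 10.36

Added H+ converts OI- to HOI: HOI → 0.334 mol, OI- → 0.152 mol.
pKa = −log(2.0 × 10^-11) = 10.699
Henderson–Hasselbalch with mole ratio 0.152/0.334: pH = 10.699 + (-0.342)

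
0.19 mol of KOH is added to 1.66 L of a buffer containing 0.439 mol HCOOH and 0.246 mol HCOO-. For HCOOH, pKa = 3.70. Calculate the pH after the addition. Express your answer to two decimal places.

pH = 3.94

OH- converts HCOOH to HCOO-: HCOOH → 0.249 mol, HCOO- → 0.436 mol.
pH = pKa + log(n_HCOO-/n_HCOOH) = 3.70 + log(0.436/0.249) = 3.70 + (+0.243)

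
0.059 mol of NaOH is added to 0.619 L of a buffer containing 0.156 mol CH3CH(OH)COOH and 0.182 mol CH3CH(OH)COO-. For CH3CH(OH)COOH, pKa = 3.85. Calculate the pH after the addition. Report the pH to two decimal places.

OH- converts CH3CH(OH)COOH to CH3CH(OH)COO-: CH3CH(OH)COOH → 0.097 mol, CH3CH(OH)COO- → 0.241 mol.
pH = pKa + log(n_CH3CH(OH)COO-/n_CH3CH(OH)COOH) = 3.85 + log(0.241/0.097) = 3.85 + (+0.395)

pH = 4.25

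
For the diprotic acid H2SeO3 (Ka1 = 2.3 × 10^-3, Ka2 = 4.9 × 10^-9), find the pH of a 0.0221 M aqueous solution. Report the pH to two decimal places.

Ka1 ≫ Ka2, so treat the first dissociation as the only significant source of H+.
Ka1 = x²/(0.0221 − x) = 2.3 × 10^-3
Solving the quadratic: x = (−Ka1 + √(Ka1² + 4·Ka1·C₀))/2 = 6.07 × 10^-3 M
pH = −log(6.07 × 10^-3) = 2.22

pH = 2.22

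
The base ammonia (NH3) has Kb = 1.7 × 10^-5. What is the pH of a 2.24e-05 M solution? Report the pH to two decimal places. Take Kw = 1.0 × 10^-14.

NH3 + H2O ⇌ NH4+ + OH-
Kb = [OH-]²/(2.24e-05 − [OH-]) = 1.7 × 10^-5
The 5% rule fails; solving [OH-]² + Kb·[OH-] − Kb·C₀ = 0 exactly:
[OH-] = (−Kb + √(Kb² + 4·Kb·C₀))/2 = 1.28 × 10^-5 M
pOH = −log(1.28 × 10^-5) = 4.89; pH = 14.00 − 4.89 = 9.11

pH = 9.11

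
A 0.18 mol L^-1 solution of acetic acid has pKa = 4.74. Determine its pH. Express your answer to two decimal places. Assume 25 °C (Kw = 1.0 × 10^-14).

pH = 2.74

CH3COOH ⇌ CH3COO- + H+
Ka = 10^(−4.74) = 1.82 × 10^-5
Ka = [H+]²/(0.18 − [H+]) = 1.82 × 10^-5
Neglecting [H+] in the denominator: [H+] = √(1.82 × 10^-5 × 0.18) = 1.81 × 10^-3 M
Check: 1% ionized — well under 5%, approximation valid.
pH = −log[H+] = −log(1.81 × 10^-3) = 2.74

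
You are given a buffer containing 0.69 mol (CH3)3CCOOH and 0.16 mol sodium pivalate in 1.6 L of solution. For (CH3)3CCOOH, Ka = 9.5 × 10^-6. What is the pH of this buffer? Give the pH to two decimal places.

pH = 4.39

pKa = −log(9.5 × 10^-6) = 5.022
Henderson–Hasselbalch: pH = pKa + log([(CH3)3CCOO-]/[(CH3)3CCOOH]) = 5.022 + log(0.16/0.69)
pH = 5.022 + (-0.635) = 4.39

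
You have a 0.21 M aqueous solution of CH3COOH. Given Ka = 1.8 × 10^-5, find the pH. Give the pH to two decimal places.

pH = 2.71

CH3COOH ⇌ CH3COO- + H+
From the ICE table, Ka = [H+]²/(0.21 − [H+]) = 1.8 × 10^-5.
Since Ka ≪ C₀, [H+] ≈ √(Ka·C₀) = 1.94 × 10^-3 M.
Check: 0.93% ionized — well under 5%, approximation valid.
pH = −log(1.94 × 10^-3) = 2.71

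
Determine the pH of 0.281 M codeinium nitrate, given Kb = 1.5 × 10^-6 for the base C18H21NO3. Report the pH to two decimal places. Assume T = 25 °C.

pH = 4.36

C18H22NO3+ is the conjugate acid of the weak base C18H21NO3.
Ka = Kw/Kb = 1.0×10^-14 / 1.5 × 10^-6 = 6.67 × 10^-9
Let x = [H+] at equilibrium. Ka = x²/(0.281 − x).
Assume x ≪ 0.281: x ≈ √(6.67 × 10^-9 × 0.281) = 4.33 × 10^-5 M
pH = −log(4.33 × 10^-5) = 4.36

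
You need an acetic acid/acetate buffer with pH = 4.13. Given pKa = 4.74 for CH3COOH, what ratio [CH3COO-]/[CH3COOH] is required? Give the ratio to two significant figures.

pH = pKa + log(r) ⇒ log(r) = 4.13 − 4.74 = -0.61
r = [CH3COO-]/[CH3COOH] = 10^(-0.61) = 0.245

ratio = 0.25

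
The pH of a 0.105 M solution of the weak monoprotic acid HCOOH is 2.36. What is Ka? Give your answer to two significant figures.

Ka = 1.9 × 10^-4

[H+] = 10^(-2.36) = 4.37 × 10^-3 M
At equilibrium [HA] = 0.105 − 4.37 × 10^-3 = 1.01 × 10^-1 M
Ka = [H+][A-]/[HA] = (4.37 × 10^-3)² / 1.01 × 10^-1 = 1.9 × 10^-4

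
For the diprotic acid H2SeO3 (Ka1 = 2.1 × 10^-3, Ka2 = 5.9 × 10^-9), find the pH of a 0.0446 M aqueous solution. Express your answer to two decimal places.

pH = 2.06

Since Ka1 ≫ Ka2, the first ionization dominates [H+].
Ka1 = x²/(0.0446 − x) = 2.1 × 10^-3
Solving the quadratic: x = (−Ka1 + √(Ka1² + 4·Ka1·C₀))/2 = 8.68 × 10^-3 M
pH = −log(8.68 × 10^-3) = 2.06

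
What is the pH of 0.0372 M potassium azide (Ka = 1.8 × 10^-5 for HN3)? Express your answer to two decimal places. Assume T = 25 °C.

N3- is the conjugate base of the weak acid HN3.
Kb = Kw/Ka = 1.0×10^-14 / 1.8 × 10^-5 = 5.56 × 10^-10
Kb = x²/(0.0372 − x) = 5.56 × 10^-10
Assume x ≪ 0.0372: x ≈ √(5.56 × 10^-10 × 0.0372) = 4.55 × 10^-6 M
pOH = 5.34, so pH = 14.00 − pOH = 8.66

pH = 8.66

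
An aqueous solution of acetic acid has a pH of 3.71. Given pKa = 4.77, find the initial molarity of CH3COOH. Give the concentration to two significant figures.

[H+] = 10^(-3.71) = 1.95 × 10^-4 M = x
Ka = 10^(−4.77) = 1.70 × 10^-5
Ka = x²/(C₀ − x) ⇒ C₀ = x + x²/Ka
C₀ = 1.95 × 10^-4 + (1.95 × 10^-4)²/(1.70 × 10^-5) = 2.43 × 10^-3 M

C₀ = 2.4 × 10^-3 M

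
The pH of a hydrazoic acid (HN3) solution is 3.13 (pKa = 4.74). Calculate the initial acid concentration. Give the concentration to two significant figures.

C₀ = 3.1 × 10^-2 M

[H+] = 10^(-3.13) = 7.41 × 10^-4 M = x
Ka = 10^(−4.74) = 1.82 × 10^-5
Ka = x²/(C₀ − x) ⇒ C₀ = x + x²/Ka
C₀ = 7.41 × 10^-4 + (7.41 × 10^-4)²/(1.82 × 10^-5) = 3.09 × 10^-2 M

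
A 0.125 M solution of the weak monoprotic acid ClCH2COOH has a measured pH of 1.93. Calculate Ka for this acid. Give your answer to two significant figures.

Ka = 1.2 × 10^-3

[H+] = 10^(-1.93) = 1.17 × 10^-2 M
At equilibrium [HA] = 0.125 − 1.17 × 10^-2 = 1.13 × 10^-1 M
Ka = [H+][A-]/[HA] = (1.17 × 10^-2)² / 1.13 × 10^-1 = 1.2 × 10^-3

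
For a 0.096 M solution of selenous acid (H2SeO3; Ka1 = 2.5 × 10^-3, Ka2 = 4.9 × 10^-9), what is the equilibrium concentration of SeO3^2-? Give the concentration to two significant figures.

First ionization gives [H+] ≈ [HSeO3-] = 1.43 × 10^-2 M.
Second step: Ka2 = [H+][SeO3^2-]/[HSeO3-] ≈ [SeO3^2-] (since [H+] ≈ [HSeO3-]).
So [SeO3^2-] ≈ Ka2.

4.9 × 10^-9 M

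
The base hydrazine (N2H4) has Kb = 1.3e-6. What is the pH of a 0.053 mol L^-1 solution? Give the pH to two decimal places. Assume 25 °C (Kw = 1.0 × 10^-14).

pH = 10.42

N2H4 + H2O ⇌ N2H5+ + OH-
Kb = [OH-]²/(0.053 − [OH-]) = 1.3 × 10^-6
Since Kb ≪ C₀, [OH-] ≈ √(Kb·C₀) = 2.62 × 10^-4 M.
Check: 0.5% ionized — well under 5%, approximation valid.
pOH = −log(2.62 × 10^-4) = 3.58; pH = 14.00 − 3.58 = 10.42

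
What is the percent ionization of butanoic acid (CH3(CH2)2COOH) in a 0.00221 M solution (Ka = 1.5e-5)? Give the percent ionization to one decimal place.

7.9%

CH3(CH2)2COOH ⇌ CH3(CH2)2COO- + H+; let x = [H+] at equilibrium.
Ka = x²/(C₀ − x); solving the quadratic gives x = 1.75 × 10^-4 M.
Fraction ionized = 1.75 × 10^-4 / 0.00221 = 0.0792 → 7.9%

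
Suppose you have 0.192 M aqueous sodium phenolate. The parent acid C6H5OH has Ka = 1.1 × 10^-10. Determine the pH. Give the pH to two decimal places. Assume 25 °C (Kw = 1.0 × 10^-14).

C6H5O- is the conjugate base of the weak acid C6H5OH.
Kb = Kw/Ka = 1.0×10^-14 / 1.1 × 10^-10 = 9.09 × 10^-5
From the ICE table, Kb = [OH-]²/(0.192 − [OH-]) = 9.09 × 10^-5.
Neglecting [OH-] in the denominator: [OH-] = √(9.09 × 10^-5 × 0.192) = 4.18 × 10^-3 M
pOH = −log(4.18 × 10^-3) = 2.38; pH = 14.00 − 2.38 = 11.62

pH = 11.62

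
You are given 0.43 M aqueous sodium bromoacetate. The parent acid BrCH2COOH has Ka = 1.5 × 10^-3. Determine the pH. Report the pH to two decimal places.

BrCH2COO- is the conjugate base of the weak acid BrCH2COOH.
Kb = Kw/Ka = 1.0×10^-14 / 1.5 × 10^-3 = 6.67 × 10^-12
Kb = [OH-]²/(0.43 − [OH-]) = 6.67 × 10^-12
Since Kb ≪ C₀, [OH-] ≈ √(Kb·C₀) = 1.69 × 10^-6 M.
([OH-]/C₀ = 0.00039% < 5%, so the approximation holds.)
pOH = 5.77, so pH = 14.00 − pOH = 8.23

pH = 8.23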